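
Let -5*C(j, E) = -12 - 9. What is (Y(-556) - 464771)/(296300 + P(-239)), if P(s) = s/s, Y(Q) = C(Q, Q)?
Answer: -2323834/1481505 ≈ -1.5686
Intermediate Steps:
C(j, E) = 21/5 (C(j, E) = -(-12 - 9)/5 = -⅕*(-21) = 21/5)
Y(Q) = 21/5
P(s) = 1
(Y(-556) - 464771)/(296300 + P(-239)) = (21/5 - 464771)/(296300 + 1) = -2323834/5/296301 = -2323834/5*1/296301 = -2323834/1481505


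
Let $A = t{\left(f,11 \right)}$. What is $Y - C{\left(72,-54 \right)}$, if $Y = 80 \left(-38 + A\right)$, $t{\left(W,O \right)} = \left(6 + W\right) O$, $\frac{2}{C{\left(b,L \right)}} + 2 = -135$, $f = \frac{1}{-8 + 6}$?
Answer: $\frac{246602}{137} \approx 1800.0$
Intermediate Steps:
$f = - \frac{1}{2}$ ($f = \frac{1}{-2} = - \frac{1}{2} \approx -0.5$)
$C{\left(b,L \right)} = - \frac{2}{137}$ ($C{\left(b,L \right)} = \frac{2}{-2 - 135} = \frac{2}{-137} = 2 \left(- \frac{1}{137}\right) = - \frac{2}{137}$)
$t{\left(W,O \right)} = O \left(6 + W\right)$
$A = \frac{121}{2}$ ($A = 11 \left(6 - \frac{1}{2}\right) = 11 \cdot \frac{11}{2} = \frac{121}{2} \approx 60.5$)
$Y = 1800$ ($Y = 80 \left(-38 + \frac{121}{2}\right) = 80 \cdot \frac{45}{2} = 1800$)
$Y - C{\left(72,-54 \right)} = 1800 - - \frac{2}{137} = 1800 + \frac{2}{137} = \frac{246602}{137}$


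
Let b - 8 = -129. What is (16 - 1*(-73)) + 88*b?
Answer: -10559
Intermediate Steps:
b = -121 (b = 8 - 129 = -121)
(16 - 1*(-73)) + 88*b = (16 - 1*(-73)) + 88*(-121) = (16 + 73) - 10648 = 89 - 10648 = -10559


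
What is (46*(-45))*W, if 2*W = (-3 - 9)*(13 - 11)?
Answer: 24840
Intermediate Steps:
W = -12 (W = ((-3 - 9)*(13 - 11))/2 = (-12*2)/2 = (½)*(-24) = -12)
(46*(-45))*W = (46*(-45))*(-12) = -2070*(-12) = 24840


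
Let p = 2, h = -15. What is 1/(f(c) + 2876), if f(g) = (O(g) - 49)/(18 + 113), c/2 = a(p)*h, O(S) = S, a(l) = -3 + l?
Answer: 131/376737 ≈ 0.00034772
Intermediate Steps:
c = 30 (c = 2*((-3 + 2)*(-15)) = 2*(-1*(-15)) = 2*15 = 30)
f(g) = -49/131 + g/131 (f(g) = (g - 49)/(18 + 113) = (-49 + g)/131 = (-49 + g)*(1/131) = -49/131 + g/131)
1/(f(c) + 2876) = 1/((-49/131 + (1/131)*30) + 2876) = 1/((-49/131 + 30/131) + 2876) = 1/(-19/131 + 2876) = 1/(376737/131) = 131/376737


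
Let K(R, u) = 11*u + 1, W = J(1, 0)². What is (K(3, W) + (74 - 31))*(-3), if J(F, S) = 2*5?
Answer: -3432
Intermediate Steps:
J(F, S) = 10
W = 100 (W = 10² = 100)
K(R, u) = 1 + 11*u
(K(3, W) + (74 - 31))*(-3) = ((1 + 11*100) + (74 - 31))*(-3) = ((1 + 1100) + 43)*(-3) = (1101 + 43)*(-3) = 1144*(-3) = -3432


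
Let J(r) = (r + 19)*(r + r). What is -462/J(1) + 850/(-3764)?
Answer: -221621/18820 ≈ -11.776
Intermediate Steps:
J(r) = 2*r*(19 + r) (J(r) = (19 + r)*(2*r) = 2*r*(19 + r))
-462/J(1) + 850/(-3764) = -462*1/(2*(19 + 1)) + 850/(-3764) = -462/(2*1*20) + 850*(-1/3764) = -462/40 - 425/1882 = -462*1/40 - 425/1882 = -231/20 - 425/1882 = -221621/18820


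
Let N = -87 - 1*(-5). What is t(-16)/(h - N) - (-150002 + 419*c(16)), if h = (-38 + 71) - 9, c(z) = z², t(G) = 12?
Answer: 2265120/53 ≈ 42738.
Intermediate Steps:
h = 24 (h = 33 - 9 = 24)
N = -82 (N = -87 + 5 = -82)
t(-16)/(h - N) - (-150002 + 419*c(16)) = 12/(24 - 1*(-82)) - 419/(1/(16² - 358)) = 12/(24 + 82) - 419/(1/(256 - 358)) = 12/106 - 419/(1/(-102)) = 12*(1/106) - 419/(-1/102) = 6/53 - 419*(-102) = 6/53 + 42738 = 2265120/53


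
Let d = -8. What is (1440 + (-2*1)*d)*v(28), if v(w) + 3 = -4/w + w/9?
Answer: -416/9 ≈ -46.222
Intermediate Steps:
v(w) = -3 - 4/w + w/9 (v(w) = -3 + (-4/w + w/9) = -3 - 4/w + w/9)
(1440 + (-2*1)*d)*v(28) = (1440 - 2*1*(-8))*(-3 - 4/28 + (⅑)*28) = (1440 - 2*(-8))*(-3 - 4*1/28 + 28/9) = (1440 + 16)*(-3 - ⅐ + 28/9) = 1456*(-2/63) = -416/9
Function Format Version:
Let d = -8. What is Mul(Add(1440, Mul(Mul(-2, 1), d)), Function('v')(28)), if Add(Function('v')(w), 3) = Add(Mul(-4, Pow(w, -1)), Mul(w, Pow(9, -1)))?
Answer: Rational(-416, 9) ≈ -46.222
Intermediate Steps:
Function('v')(w) = Add(-3, Mul(-4, Pow(w, -1)), Mul(Rational(1, 9), w)) (Function('v')(w) = Add(-3, Add(Mul(-4, Pow(w, -1)), Mul(w, Pow(9, -1)))) = Add(-3, Add(Mul(-4, Pow(w, -1)), Mul(w, Rational(1, 9)))) = Add(-3, Add(Mul(-4, Pow(w, -1)), Mul(Rational(1, 9), w))) = Add(-3, Mul(-4, Pow(w, -1)), Mul(Rational(1, 9), w)))
Mul(Add(1440, Mul(Mul(-2, 1), d)), Function('v')(28)) = Mul(Add(1440, Mul(Mul(-2, 1), -8)), Add(-3, Mul(-4, Pow(28, -1)), Mul(Rational(1, 9), 28))) = Mul(Add(1440, Mul(-2, -8)), Add(-3, Mul(-4, Rational(1, 28)), Rational(28, 9))) = Mul(Add(1440, 16), Add(-3, Rational(-1, 7), Rational(28, 9))) = Mul(1456, Rational(-2, 63)) = Rational(-416, 9)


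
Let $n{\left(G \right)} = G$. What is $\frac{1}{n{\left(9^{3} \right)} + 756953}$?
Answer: $\frac{1}{757682} \approx 1.3198 \cdot 10^{-6}$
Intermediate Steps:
$\frac{1}{n{\left(9^{3} \right)} + 756953} = \frac{1}{9^{3} + 756953} = \frac{1}{729 + 756953} = \frac{1}{757682}$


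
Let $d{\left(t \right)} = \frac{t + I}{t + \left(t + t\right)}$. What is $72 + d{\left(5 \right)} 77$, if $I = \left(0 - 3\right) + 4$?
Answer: $\frac{514}{5} \approx 102.8$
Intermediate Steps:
$I = 1$ ($I = -3 + 4 = 1$)
$d{\left(t \right)} = \frac{1 + t}{3 t}$ ($d{\left(t \right)} = \frac{t + 1}{t + \left(t + t\right)} = \frac{1 + t}{t + 2 t} = \frac{1 + t}{3 t}$)
$72 + d{\left(5 \right)} 77 = 72 + \frac{1 + 5}{3 \cdot 5} \cdot 77 = 72 + \frac{1}{3} \cdot \frac{1}{5} \cdot 6 \cdot 77 = 72 + \frac{2}{5} \cdot 77 = 72 + \frac{154}{5} = \frac{514}{5}$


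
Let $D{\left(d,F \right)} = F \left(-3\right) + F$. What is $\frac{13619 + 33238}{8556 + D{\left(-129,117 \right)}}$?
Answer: $\frac{15619}{2774} \approx 5.6305$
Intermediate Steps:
$D{\left(d,F \right)} = - 2 F$ ($D{\left(d,F \right)} = - 3 F + F = - 2 F$)
$\frac{13619 + 33238}{8556 + D{\left(-129,117 \right)}} = \frac{13619 + 33238}{8556 - 234} = \frac{46857}{8556 - 234} = \frac{46857}{8322} = 46857 \cdot \frac{1}{8322} = \frac{15619}{2774}$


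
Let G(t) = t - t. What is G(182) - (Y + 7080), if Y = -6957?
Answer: -123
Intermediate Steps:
G(t) = 0
G(182) - (Y + 7080) = 0 - (-6957 + 7080) = 0 - 1*123 = 0 - 123 = -123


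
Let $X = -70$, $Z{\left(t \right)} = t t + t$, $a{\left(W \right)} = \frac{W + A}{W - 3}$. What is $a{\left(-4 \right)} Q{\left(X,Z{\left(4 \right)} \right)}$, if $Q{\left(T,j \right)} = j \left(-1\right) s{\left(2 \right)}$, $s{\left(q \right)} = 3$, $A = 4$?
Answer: $0$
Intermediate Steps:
$a{\left(W \right)} = \frac{4 + W}{-3 + W}$ ($a{\left(W \right)} = \frac{W + 4}{W - 3} = \frac{4 + W}{-3 + W}$)
$Z{\left(t \right)} = t + t^{2}$ ($Z{\left(t \right)} = t^{2} + t = t + t^{2}$)
$Q{\left(T,j \right)} = - 3 j$ ($Q{\left(T,j \right)} = j \left(-1\right) 3 = - j 3 = - 3 j$)
$a{\left(-4 \right)} Q{\left(X,Z{\left(4 \right)} \right)} = \frac{4 - 4}{-3 - 4} \left(- 3 \cdot 4 \left(1 + 4\right)\right) = \frac{1}{-7} \cdot 0 \left(- 3 \cdot 4 \cdot 5\right) = \left(- \frac{1}{7}\right) 0 \left(\left(-3\right) 20\right) = 0 \left(-60\right) = 0$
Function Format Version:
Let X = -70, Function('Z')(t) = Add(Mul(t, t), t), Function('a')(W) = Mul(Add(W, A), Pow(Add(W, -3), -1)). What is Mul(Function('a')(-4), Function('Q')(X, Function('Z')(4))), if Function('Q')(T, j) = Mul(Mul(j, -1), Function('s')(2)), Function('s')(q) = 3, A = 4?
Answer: 0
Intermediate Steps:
Function('a')(W) = Mul(Pow(Add(-3, W), -1), Add(4, W)) (Function('a')(W) = Mul(Add(W, 4), Pow(Add(W, -3), -1)) = Mul(Add(4, W), Pow(Add(-3, W), -1)) = Mul(Pow(Add(-3, W), -1), Add(4, W)))
Function('Z')(t) = Add(t, Pow(t, 2)) (Function('Z')(t) = Add(Pow(t, 2), t) = Add(t, Pow(t, 2)))
Function('Q')(T, j) = Mul(-3, j) (Function('Q')(T, j) = Mul(Mul(j, -1), 3) = Mul(Mul(-1, j), 3) = Mul(-3, j))
Mul(Function('a')(-4), Function('Q')(X, Function('Z')(4))) = Mul(Mul(Pow(Add(-3, -4), -1), Add(4, -4)), Mul(-3, Mul(4, Add(1, 4)))) = Mul(Mul(Pow(-7, -1), 0), Mul(-3, Mul(4, 5))) = Mul(Mul(Rational(-1, 7), 0), Mul(-3, 20)) = Mul(0, -60) = 0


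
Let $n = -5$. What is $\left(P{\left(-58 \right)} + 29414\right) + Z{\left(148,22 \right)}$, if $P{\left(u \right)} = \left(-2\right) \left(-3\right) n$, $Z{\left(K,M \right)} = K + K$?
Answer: $29680$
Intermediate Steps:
$Z{\left(K,M \right)} = 2 K$
$P{\left(u \right)} = -30$ ($P{\left(u \right)} = \left(-2\right) \left(-3\right) \left(-5\right) = 6 \left(-5\right) = -30$)
$\left(P{\left(-58 \right)} + 29414\right) + Z{\left(148,22 \right)} = \left(-30 + 29414\right) + 2 \cdot 148 = 29384 + 296 = 29680$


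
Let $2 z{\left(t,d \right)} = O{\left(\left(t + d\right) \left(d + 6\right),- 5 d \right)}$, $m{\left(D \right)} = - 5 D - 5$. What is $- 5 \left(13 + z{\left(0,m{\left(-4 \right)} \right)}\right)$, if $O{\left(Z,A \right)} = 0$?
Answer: $-65$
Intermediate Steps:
$m{\left(D \right)} = -5 - 5 D$
$z{\left(t,d \right)} = 0$ ($z{\left(t,d \right)} = \frac{1}{2} \cdot 0 = 0$)
$- 5 \left(13 + z{\left(0,m{\left(-4 \right)} \right)}\right) = - 5 \left(13 + 0\right) = \left(-5\right) 13 = -65$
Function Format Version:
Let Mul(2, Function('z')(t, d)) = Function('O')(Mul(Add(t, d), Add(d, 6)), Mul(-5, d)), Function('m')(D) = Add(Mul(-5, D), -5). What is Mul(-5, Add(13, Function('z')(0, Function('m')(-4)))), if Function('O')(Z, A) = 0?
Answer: -65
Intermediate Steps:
Function('m')(D) = Add(-5, Mul(-5, D))
Function('z')(t, d) = 0 (Function('z')(t, d) = Mul(Rational(1, 2), 0) = 0)
Mul(-5, Add(13, Function('z')(0, Function('m')(-4)))) = Mul(-5, Add(13, 0)) = Mul(-5, 13) = -65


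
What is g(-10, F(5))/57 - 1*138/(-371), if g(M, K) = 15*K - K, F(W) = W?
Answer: 33836/21147 ≈ 1.6000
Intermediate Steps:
g(M, K) = 14*K
g(-10, F(5))/57 - 1*138/(-371) = (14*5)/57 - 1*138/(-371) = 70*(1/57) - 138*(-1/371) = 70/57 + 138/371 = 33836/21147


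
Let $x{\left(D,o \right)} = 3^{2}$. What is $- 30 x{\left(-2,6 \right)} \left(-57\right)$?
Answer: $15390$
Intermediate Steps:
$x{\left(D,o \right)} = 9$
$- 30 x{\left(-2,6 \right)} \left(-57\right) = \left(-30\right) 9 \left(-57\right) = \left(-270\right) \left(-57\right) = 15390$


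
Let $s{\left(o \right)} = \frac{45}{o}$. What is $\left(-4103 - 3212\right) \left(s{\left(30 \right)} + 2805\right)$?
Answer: $- \frac{41059095}{2} \approx -2.053 \cdot 10^{7}$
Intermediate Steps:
$\left(-4103 - 3212\right) \left(s{\left(30 \right)} + 2805\right) = \left(-4103 - 3212\right) \left(\frac{45}{30} + 2805\right) = - 7315 \left(45 \cdot \frac{1}{30} + 2805\right) = - 7315 \left(\frac{3}{2} + 2805\right) = \left(-7315\right) \frac{5613}{2} = - \frac{41059095}{2}$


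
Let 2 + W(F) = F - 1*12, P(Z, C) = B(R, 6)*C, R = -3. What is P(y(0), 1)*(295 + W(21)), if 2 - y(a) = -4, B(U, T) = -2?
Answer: -604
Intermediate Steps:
y(a) = 6 (y(a) = 2 - 1*(-4) = 2 + 4 = 6)
P(Z, C) = -2*C
W(F) = -14 + F (W(F) = -2 + (F - 1*12) = -2 + (F - 12) = -2 + (-12 + F) = -14 + F)
P(y(0), 1)*(295 + W(21)) = (-2*1)*(295 + (-14 + 21)) = -2*(295 + 7) = -2*302 = -604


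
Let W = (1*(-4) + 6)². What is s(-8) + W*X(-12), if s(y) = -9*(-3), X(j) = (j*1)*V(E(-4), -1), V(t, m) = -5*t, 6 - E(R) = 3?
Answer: 747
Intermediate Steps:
E(R) = 3 (E(R) = 6 - 1*3 = 6 - 3 = 3)
W = 4 (W = (-4 + 6)² = 2² = 4)
X(j) = -15*j (X(j) = (j*1)*(-5*3) = j*(-15) = -15*j)
s(y) = 27
s(-8) + W*X(-12) = 27 + 4*(-15*(-12)) = 27 + 4*180 = 27 + 720 = 747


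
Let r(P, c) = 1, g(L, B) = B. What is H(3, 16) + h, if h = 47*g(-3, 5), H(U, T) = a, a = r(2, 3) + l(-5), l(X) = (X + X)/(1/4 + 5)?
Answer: 4916/21 ≈ 234.10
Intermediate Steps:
l(X) = 8*X/21 (l(X) = (2*X)/(1/4 + 5) = (2*X)/(21/4) = (2*X)*(4/21) = 8*X/21)
a = -19/21 (a = 1 + (8/21)*(-5) = 1 - 40/21 = -19/21 ≈ -0.90476)
H(U, T) = -19/21
h = 235 (h = 47*5 = 235)
H(3, 16) + h = -19/21 + 235 = 4916/21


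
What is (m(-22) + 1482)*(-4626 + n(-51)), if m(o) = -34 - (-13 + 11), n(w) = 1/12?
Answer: -40245475/6 ≈ -6.7076e+6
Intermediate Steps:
n(w) = 1/12
m(o) = -32 (m(o) = -34 - 1*(-2) = -34 + 2 = -32)
(m(-22) + 1482)*(-4626 + n(-51)) = (-32 + 1482)*(-4626 + 1/12) = 1450*(-55511/12) = -40245475/6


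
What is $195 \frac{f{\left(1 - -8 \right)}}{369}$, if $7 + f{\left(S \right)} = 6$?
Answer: $- \frac{65}{123} \approx -0.52846$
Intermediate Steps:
$f{\left(S \right)} = -1$ ($f{\left(S \right)} = -7 + 6 = -1$)
$195 \frac{f{\left(1 - -8 \right)}}{369} = 195 \left(- \frac{1}{369}\right) = - \frac{65}{123}$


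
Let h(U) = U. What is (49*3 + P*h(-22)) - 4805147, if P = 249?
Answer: -4810478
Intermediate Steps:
(49*3 + P*h(-22)) - 4805147 = (49*3 + 249*(-22)) - 4805147 = (147 - 5478) - 4805147 = -5331 - 4805147 = -4810478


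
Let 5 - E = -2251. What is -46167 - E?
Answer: -48423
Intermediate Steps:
E = 2256 (E = 5 - 1*(-2251) = 5 + 2251 = 2256)
-46167 - E = -46167 - 1*2256 = -46167 - 2256 = -48423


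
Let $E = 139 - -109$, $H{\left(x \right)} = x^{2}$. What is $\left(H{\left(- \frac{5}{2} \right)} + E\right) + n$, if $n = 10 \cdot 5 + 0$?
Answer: $\frac{1217}{4} \approx 304.25$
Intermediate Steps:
$E = 248$ ($E = 139 + 109 = 248$)
$n = 50$ ($n = 50 + 0 = 50$)
$\left(H{\left(- \frac{5}{2} \right)} + E\right) + n = \left(\left(- \frac{5}{2}\right)^{2} + 248\right) + 50 = \left(\frac{25}{4} + 248\right) + 50 = \frac{1017}{4} + 50 = \frac{1217}{4}$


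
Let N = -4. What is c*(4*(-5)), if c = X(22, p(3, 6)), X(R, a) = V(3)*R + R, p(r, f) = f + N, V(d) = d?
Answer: -1760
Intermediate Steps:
p(r, f) = -4 + f (p(r, f) = f - 4 = -4 + f)
X(R, a) = 4*R (X(R, a) = 3*R + R = 4*R)
c = 88 (c = 4*22 = 88)
c*(4*(-5)) = 88*(4*(-5)) = 88*(-20) = -1760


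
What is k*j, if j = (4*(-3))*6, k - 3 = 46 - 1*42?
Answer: -504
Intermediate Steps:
k = 7 (k = 3 + (46 - 1*42) = 3 + (46 - 42) = 3 + 4 = 7)
j = -72 (j = -12*6 = -72)
k*j = 7*(-72) = -504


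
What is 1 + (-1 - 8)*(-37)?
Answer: 334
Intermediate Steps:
1 + (-1 - 8)*(-37) = 1 - 9*(-37) = 1 + 333 = 334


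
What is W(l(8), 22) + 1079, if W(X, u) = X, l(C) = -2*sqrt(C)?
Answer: 1079 - 4*sqrt(2) ≈ 1073.3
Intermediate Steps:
W(l(8), 22) + 1079 = -4*sqrt(2) + 1079 = 1079 - 4*sqrt(2)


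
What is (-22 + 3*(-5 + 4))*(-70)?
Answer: 1750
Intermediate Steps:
(-22 + 3*(-5 + 4))*(-70) = (-22 + 3*(-1))*(-70) = (-22 - 3)*(-70) = -25*(-70) = 1750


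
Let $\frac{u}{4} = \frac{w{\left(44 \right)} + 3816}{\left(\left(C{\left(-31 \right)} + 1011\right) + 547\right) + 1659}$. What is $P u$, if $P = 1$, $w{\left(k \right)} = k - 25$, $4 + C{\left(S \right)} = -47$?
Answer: $\frac{7670}{1583} \approx 4.8452$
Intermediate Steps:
$C{\left(S \right)} = -51$ ($C{\left(S \right)} = -4 - 47 = -51$)
$w{\left(k \right)} = -25 + k$ ($w{\left(k \right)} = k - 25 = -25 + k$)
$u = \frac{7670}{1583}$ ($u = 4 \frac{\left(-25 + 44\right) + 3816}{\left(\left(-51 + 1011\right) + 547\right) + 1659} = 4 \frac{19 + 3816}{\left(960 + 547\right) + 1659} = 4 \frac{3835}{1507 + 1659} = 4 \cdot \frac{3835}{3166} = \frac{7670}{1583} \approx 4.8452$)
$P u = 1 \cdot \frac{7670}{1583} = \frac{7670}{1583}$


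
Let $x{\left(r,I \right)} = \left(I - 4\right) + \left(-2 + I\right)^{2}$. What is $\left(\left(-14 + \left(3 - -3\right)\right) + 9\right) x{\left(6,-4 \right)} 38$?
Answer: $1064$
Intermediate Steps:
$x{\left(r,I \right)} = -4 + I + \left(-2 + I\right)^{2}$ ($x{\left(r,I \right)} = \left(-4 + I\right) + \left(-2 + I\right)^{2} = -4 + I + \left(-2 + I\right)^{2}$)
$\left(\left(-14 + \left(3 - -3\right)\right) + 9\right) x{\left(6,-4 \right)} 38 = \left(\left(-14 + \left(3 - -3\right)\right) + 9\right) \left(- 4 \left(-3 - 4\right)\right) 38 = \left(\left(-14 + \left(3 + 3\right)\right) + 9\right) \left(\left(-4\right) \left(-7\right)\right) 38 = \left(\left(-14 + 6\right) + 9\right) 28 \cdot 38 = \left(-8 + 9\right) 28 \cdot 38 = 1 \cdot 28 \cdot 38 = 28 \cdot 38 = 1064$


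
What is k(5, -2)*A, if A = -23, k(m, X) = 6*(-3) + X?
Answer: 460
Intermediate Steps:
k(m, X) = -18 + X
k(5, -2)*A = (-18 - 2)*(-23) = -20*(-23) = 460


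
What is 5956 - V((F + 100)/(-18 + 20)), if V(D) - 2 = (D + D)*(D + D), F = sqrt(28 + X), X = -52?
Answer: -4022 - 400*I*sqrt(6) ≈ -4022.0 - 979.8*I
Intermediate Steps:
F = 2*I*sqrt(6) (F = sqrt(28 - 52) = sqrt(-24) = 2*I*sqrt(6) ≈ 4.899*I)
V(D) = 2 + 4*D**2 (V(D) = 2 + (D + D)*(D + D) = 2 + (2*D)*(2*D) = 2 + 4*D**2)
5956 - V((F + 100)/(-18 + 20)) = 5956 - (2 + 4*((2*I*sqrt(6) + 100)/(-18 + 20))**2) = 5956 - (2 + 4*((100 + 2*I*sqrt(6))/2)**2) = 5956 - (2 + 4*((100 + 2*I*sqrt(6))*(1/2))**2) = 5956 - (2 + 4*(50 + I*sqrt(6))**2) = 5956 + (-2 - 4*(50 + I*sqrt(6))**2) = 5954 - 4*(50 + I*sqrt(6))**2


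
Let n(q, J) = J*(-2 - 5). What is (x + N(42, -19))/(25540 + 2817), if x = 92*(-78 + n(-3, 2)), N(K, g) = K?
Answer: -8422/28357 ≈ -0.29700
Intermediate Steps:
n(q, J) = -7*J (n(q, J) = J*(-7) = -7*J)
x = -8464 (x = 92*(-78 - 7*2) = 92*(-78 - 14) = 92*(-92) = -8464)
(x + N(42, -19))/(25540 + 2817) = (-8464 + 42)/(25540 + 2817) = -8422/28357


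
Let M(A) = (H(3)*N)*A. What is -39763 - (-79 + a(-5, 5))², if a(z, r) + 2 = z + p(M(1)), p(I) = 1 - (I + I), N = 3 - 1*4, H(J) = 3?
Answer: -46004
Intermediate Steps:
N = -1 (N = 3 - 4 = -1)
M(A) = -3*A (M(A) = (3*(-1))*A = -3*A)
p(I) = 1 - 2*I
a(z, r) = 5 + z (a(z, r) = -2 + (z + (1 - (-6))) = -2 + (z + (1 - 2*(-3))) = -2 + (z + (1 + 6)) = -2 + (z + 7) = -2 + (7 + z) = 5 + z)
-39763 - (-79 + a(-5, 5))² = -39763 - (-79 + (5 - 5))² = -39763 - (-79 + 0)² = -39763 - 1*(-79)² = -39763 - 1*6241 = -39763 - 6241 = -46004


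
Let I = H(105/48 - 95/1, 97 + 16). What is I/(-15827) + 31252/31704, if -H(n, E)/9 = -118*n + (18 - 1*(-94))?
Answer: 3651547241/501779208 ≈ 7.2772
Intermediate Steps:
H(n, E) = -1008 + 1062*n (H(n, E) = -9*(-118*n + (18 - 1*(-94))) = -9*(-118*n + (18 + 94)) = -9*(-118*n + 112) = -9*(112 - 118*n) = -1008 + 1062*n)
I = -796599/8 (I = -1008 + 1062*(105/48 - 95/1) = -1008 + 1062*(105*(1/48) - 95*1) = -1008 + 1062*(35/16 - 95) = -1008 + 1062*(-1485/16) = -1008 - 788535/8 = -796599/8 ≈ -99575.)
I/(-15827) + 31252/31704 = -796599/8/(-15827) + 31252/31704 = -796599/8*(-1/15827) + 31252*(1/31704) = 796599/126616 + 7813/7926 = 3651547241/501779208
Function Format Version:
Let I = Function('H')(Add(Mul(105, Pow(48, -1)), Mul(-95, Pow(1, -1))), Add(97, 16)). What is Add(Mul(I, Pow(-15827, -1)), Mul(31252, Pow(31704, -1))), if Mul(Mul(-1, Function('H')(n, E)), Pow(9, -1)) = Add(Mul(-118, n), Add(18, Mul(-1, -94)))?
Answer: Rational(3651547241, 501779208) ≈ 7.2772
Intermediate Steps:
Function('H')(n, E) = Add(-1008, Mul(1062, n)) (Function('H')(n, E) = Mul(-9, Add(Mul(-118, n), Add(18, Mul(-1, -94)))) = Mul(-9, Add(Mul(-118, n), Add(18, 94))) = Mul(-9, Add(Mul(-118, n), 112)) = Mul(-9, Add(112, Mul(-118, n))) = Add(-1008, Mul(1062, n)))
I = Rational(-796599, 8) (I = Add(-1008, Mul(1062, Add(Mul(105, Pow(48, -1)), Mul(-95, Pow(1, -1))))) = Add(-1008, Mul(1062, Add(Mul(105, Rational(1, 48)), Mul(-95, 1)))) = Add(-1008, Mul(1062, Add(Rational(35, 16), -95))) = Add(-1008, Mul(1062, Rational(-1485, 16))) = Add(-1008, Rational(-788535, 8)) = Rational(-796599, 8) ≈ -99575.)
Add(Mul(I, Pow(-15827, -1)), Mul(31252, Pow(31704, -1))) = Add(Mul(Rational(-796599, 8), Pow(-15827, -1)), Mul(31252, Pow(31704, -1))) = Add(Mul(Rational(-796599, 8), Rational(-1, 15827)), Mul(31252, Rational(1, 31704))) = Add(Rational(796599, 126616), Rational(7813, 7926)) = Rational(3651547241, 501779208)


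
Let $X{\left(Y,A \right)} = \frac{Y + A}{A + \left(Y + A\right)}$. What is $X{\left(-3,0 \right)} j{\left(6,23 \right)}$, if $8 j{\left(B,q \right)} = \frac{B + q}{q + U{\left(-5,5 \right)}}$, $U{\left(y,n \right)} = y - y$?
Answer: $\frac{29}{184} \approx 0.15761$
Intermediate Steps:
$U{\left(y,n \right)} = 0$
$j{\left(B,q \right)} = \frac{B + q}{8 q}$ ($j{\left(B,q \right)} = \frac{\left(B + q\right) \frac{1}{q + 0}}{8} = \frac{\left(B + q\right) \frac{1}{q}}{8} = \frac{\frac{1}{q} \left(B + q\right)}{8} = \frac{B + q}{8 q}$)
$X{\left(Y,A \right)} = \frac{A + Y}{Y + 2 A}$ ($X{\left(Y,A \right)} = \frac{A + Y}{A + \left(A + Y\right)} = \frac{A + Y}{Y + 2 A}$)
$X{\left(-3,0 \right)} j{\left(6,23 \right)} = \frac{0 - 3}{-3 + 2 \cdot 0} \frac{6 + 23}{8 \cdot 23} = \frac{1}{-3 + 0} \left(-3\right) \frac{1}{8} \cdot \frac{1}{23} \cdot 29 = \frac{1}{-3} \left(-3\right) \frac{29}{184} = \left(- \frac{1}{3}\right) \left(-3\right) \frac{29}{184} = 1 \cdot \frac{29}{184} = \frac{29}{184}$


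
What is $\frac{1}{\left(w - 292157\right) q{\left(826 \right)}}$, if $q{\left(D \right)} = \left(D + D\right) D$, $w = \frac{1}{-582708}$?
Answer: $- \frac{2973}{1185226343695034} \approx -2.5084 \cdot 10^{-12}$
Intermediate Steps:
$w = - \frac{1}{582708} \approx -1.7161 \cdot 10^{-6}$
$q{\left(D \right)} = 2 D^{2}$ ($q{\left(D \right)} = 2 D D = 2 D^{2}$)
$\frac{1}{\left(w - 292157\right) q{\left(826 \right)}} = \frac{1}{\left(- \frac{1}{582708} - 292157\right) 2 \cdot 826^{2}} = \frac{1}{\left(- \frac{170242221157}{582708}\right) 2 \cdot 682276} = - \frac{582708}{170242221157 \cdot 1364552} = \left(- \frac{582708}{170242221157}\right) \frac{1}{1364552} = - \frac{2973}{1185226343695034}$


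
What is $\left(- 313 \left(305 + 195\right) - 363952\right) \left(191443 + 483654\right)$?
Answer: $-351355583844$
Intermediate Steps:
$\left(- 313 \left(305 + 195\right) - 363952\right) \left(191443 + 483654\right) = \left(\left(-313\right) 500 - 363952\right) 675097 = \left(-156500 - 363952\right) 675097 = \left(-520452\right) 675097 = -351355583844$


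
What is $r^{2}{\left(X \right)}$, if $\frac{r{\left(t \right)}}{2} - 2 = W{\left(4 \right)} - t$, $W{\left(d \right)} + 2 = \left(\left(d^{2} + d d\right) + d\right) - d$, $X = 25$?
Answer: $196$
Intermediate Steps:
$W{\left(d \right)} = -2 + 2 d^{2}$ ($W{\left(d \right)} = -2 - \left(- d^{2} - d d\right) = -2 + \left(\left(\left(d^{2} + d^{2}\right) + d\right) - d\right) = -2 + \left(\left(2 d^{2} + d\right) - d\right) = -2 + \left(\left(d + 2 d^{2}\right) - d\right) = -2 + 2 d^{2}$)
$r{\left(t \right)} = 64 - 2 t$ ($r{\left(t \right)} = 4 + 2 \left(\left(-2 + 2 \cdot 4^{2}\right) - t\right) = 4 + 2 \left(\left(-2 + 2 \cdot 16\right) - t\right) = 4 + 2 \left(\left(-2 + 32\right) - t\right) = 4 + 2 \left(30 - t\right) = 4 - \left(-60 + 2 t\right) = 64 - 2 t$)
$r^{2}{\left(X \right)} = \left(64 - 50\right)^{2} = 14^{2} = 196$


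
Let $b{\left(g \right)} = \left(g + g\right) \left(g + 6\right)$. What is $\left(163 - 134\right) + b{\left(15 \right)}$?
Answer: $659$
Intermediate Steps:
$b{\left(g \right)} = 2 g \left(6 + g\right)$
$\left(163 - 134\right) + b{\left(15 \right)} = \left(163 - 134\right) + 2 \cdot 15 \left(6 + 15\right) = 29 + 2 \cdot 15 \cdot 21 = 29 + 630 = 659$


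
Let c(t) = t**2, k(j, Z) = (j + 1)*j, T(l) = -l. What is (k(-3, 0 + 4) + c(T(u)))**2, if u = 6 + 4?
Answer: 11236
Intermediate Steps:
u = 10
k(j, Z) = j*(1 + j) (k(j, Z) = (1 + j)*j = j*(1 + j))
(k(-3, 0 + 4) + c(T(u)))**2 = (-3*(1 - 3) + (-1*10)**2)**2 = (-3*(-2) + (-10)**2)**2 = (6 + 100)**2 = 106**2 = 11236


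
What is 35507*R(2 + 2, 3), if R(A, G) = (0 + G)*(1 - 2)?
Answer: -106521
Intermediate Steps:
R(A, G) = -G (R(A, G) = G*(-1) = -G)
35507*R(2 + 2, 3) = 35507*(-1*3) = 35507*(-3) = -106521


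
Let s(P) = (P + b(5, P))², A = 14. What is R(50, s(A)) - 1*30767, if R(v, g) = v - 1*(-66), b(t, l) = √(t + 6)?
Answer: -30651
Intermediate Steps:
b(t, l) = √(6 + t)
s(P) = (P + √11)² (s(P) = (P + √(6 + 5))² = (P + √11)²)
R(v, g) = 66 + v (R(v, g) = v + 66 = 66 + v)
R(50, s(A)) - 1*30767 = (66 + 50) - 1*30767 = 116 - 30767 = -30651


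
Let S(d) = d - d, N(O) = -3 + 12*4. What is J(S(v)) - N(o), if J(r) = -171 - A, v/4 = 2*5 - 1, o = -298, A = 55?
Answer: -271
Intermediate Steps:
N(O) = 45 (N(O) = -3 + 48 = 45)
v = 36 (v = 4*(2*5 - 1) = 4*(10 - 1) = 4*9 = 36)
S(d) = 0
J(r) = -226 (J(r) = -171 - 1*55 = -171 - 55 = -226)
J(S(v)) - N(o) = -226 - 1*45 = -226 - 45 = -271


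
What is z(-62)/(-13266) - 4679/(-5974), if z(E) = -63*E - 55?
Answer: 9766435/19812771 ≈ 0.49294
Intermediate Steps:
z(E) = -55 - 63*E
z(-62)/(-13266) - 4679/(-5974) = (-55 - 63*(-62))/(-13266) - 4679/(-5974) = (-55 + 3906)*(-1/13266) - 4679*(-1/5974) = 3851*(-1/13266) + 4679/5974 = -3851/13266 + 4679/5974 = 9766435/19812771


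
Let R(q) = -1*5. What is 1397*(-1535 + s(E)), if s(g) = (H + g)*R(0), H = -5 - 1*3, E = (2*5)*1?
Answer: -2158365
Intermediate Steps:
E = 10 (E = 10*1 = 10)
R(q) = -5
H = -8 (H = -5 - 3 = -8)
s(g) = 40 - 5*g (s(g) = (-8 + g)*(-5) = 40 - 5*g)
1397*(-1535 + s(E)) = 1397*(-1535 + (40 - 5*10)) = 1397*(-1535 + (40 - 50)) = 1397*(-1535 - 10) = 1397*(-1545) = -2158365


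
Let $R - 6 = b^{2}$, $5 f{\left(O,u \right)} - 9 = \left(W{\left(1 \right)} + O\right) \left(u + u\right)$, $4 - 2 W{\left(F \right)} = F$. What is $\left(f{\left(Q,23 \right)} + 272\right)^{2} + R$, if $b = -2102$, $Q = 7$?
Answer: $4542314$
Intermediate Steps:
$W{\left(F \right)} = 2 - \frac{F}{2}$
$f{\left(O,u \right)} = \frac{9}{5} + \frac{2 u \left(\frac{3}{2} + O\right)}{5}$ ($f{\left(O,u \right)} = \frac{9}{5} + \frac{\left(\left(2 - \frac{1}{2}\right) + O\right) \left(u + u\right)}{5} = \frac{9}{5} + \frac{\left(\left(2 - \frac{1}{2}\right) + O\right) 2 u}{5} = \frac{9}{5} + \frac{\left(\frac{3}{2} + O\right) 2 u}{5} = \frac{9}{5} + \frac{2 u \left(\frac{3}{2} + O\right)}{5}$)
$R = 4418410$ ($R = 6 + \left(-2102\right)^{2} = 6 + 4418404 = 4418410$)
$\left(f{\left(Q,23 \right)} + 272\right)^{2} + R = \left(\left(\frac{9}{5} + \frac{3}{5} \cdot 23 + \frac{2}{5} \cdot 7 \cdot 23\right) + 272\right)^{2} + 4418410 = \left(\left(\frac{9}{5} + \frac{69}{5} + \frac{322}{5}\right) + 272\right)^{2} + 4418410 = \left(80 + 272\right)^{2} + 4418410 = 352^{2} + 4418410 = 123904 + 4418410 = 4542314$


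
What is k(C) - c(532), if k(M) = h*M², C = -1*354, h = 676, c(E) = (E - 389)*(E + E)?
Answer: 84561464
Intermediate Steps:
c(E) = 2*E*(-389 + E) (c(E) = (-389 + E)*(2*E) = 2*E*(-389 + E))
C = -354
k(M) = 676*M²
k(C) - c(532) = 676*(-354)² - 2*532*(-389 + 532) = 676*125316 - 2*532*143 = 84713616 - 1*152152 = 84713616 - 152152 = 84561464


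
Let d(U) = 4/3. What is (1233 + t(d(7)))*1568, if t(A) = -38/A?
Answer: 1888656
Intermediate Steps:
d(U) = 4/3 (d(U) = 4*(⅓) = 4/3)
(1233 + t(d(7)))*1568 = (1233 - 38/4/3)*1568 = (1233 - 38*¾)*1568 = (1233 - 57/2)*1568 = (2409/2)*1568 = 1888656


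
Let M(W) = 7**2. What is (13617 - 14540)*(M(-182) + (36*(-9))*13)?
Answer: 3842449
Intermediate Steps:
M(W) = 49
(13617 - 14540)*(M(-182) + (36*(-9))*13) = (13617 - 14540)*(49 + (36*(-9))*13) = -923*(49 - 324*13) = -923*(49 - 4212) = -923*(-4163) = 3842449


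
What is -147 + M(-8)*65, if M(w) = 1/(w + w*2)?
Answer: -3593/24 ≈ -149.71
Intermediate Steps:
M(w) = 1/(3*w) (M(w) = 1/(w + 2*w) = 1/(3*w))
-147 + M(-8)*65 = -147 + ((1/3)/(-8))*65 = -147 + ((1/3)*(-1/8))*65 = -147 - 1/24*65 = -147 - 65/24 = -3593/24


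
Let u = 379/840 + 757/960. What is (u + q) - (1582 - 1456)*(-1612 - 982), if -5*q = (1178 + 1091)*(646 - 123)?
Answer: 200497561/2240 ≈ 89508.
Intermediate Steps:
q = -1186687/5 (q = -(1178 + 1091)*(646 - 123)/5 = -2269*523/5 = -⅕*1186687 = -1186687/5 ≈ -2.3734e+5)
u = 2777/2240 (u = 379*(1/840) + 757*(1/960) = 379/840 + 757/960 = 2777/2240 ≈ 1.2397)
(u + q) - (1582 - 1456)*(-1612 - 982) = (2777/2240 - 1186687/5) - (1582 - 1456)*(-1612 - 982) = -531632999/2240 - 126*(-2594) = -531632999/2240 - 1*(-326844) = -531632999/2240 + 326844 = 200497561/2240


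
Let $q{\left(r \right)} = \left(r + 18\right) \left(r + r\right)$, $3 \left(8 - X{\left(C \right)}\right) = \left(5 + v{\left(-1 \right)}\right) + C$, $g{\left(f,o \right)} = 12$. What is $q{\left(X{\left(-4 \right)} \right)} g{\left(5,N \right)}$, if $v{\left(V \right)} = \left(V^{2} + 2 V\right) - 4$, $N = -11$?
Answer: $\frac{18368}{3} \approx 6122.7$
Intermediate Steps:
$v{\left(V \right)} = -4 + V^{2} + 2 V$
$X{\left(C \right)} = 8 - \frac{C}{3}$ ($X{\left(C \right)} = 8 - \frac{\left(5 + \left(-4 + \left(-1\right)^{2} + 2 \left(-1\right)\right)\right) + C}{3} = 8 - \frac{\left(5 - 5\right) + C}{3} = 8 - \frac{0 + C}{3} = 8 - \frac{C}{3}$)
$q{\left(r \right)} = 2 r \left(18 + r\right)$ ($q{\left(r \right)} = \left(18 + r\right) 2 r = 2 r \left(18 + r\right)$)
$q{\left(X{\left(-4 \right)} \right)} g{\left(5,N \right)} = 2 \left(8 - - \frac{4}{3}\right) \left(18 + \left(8 - - \frac{4}{3}\right)\right) 12 = 2 \left(8 + \frac{4}{3}\right) \left(18 + \left(8 + \frac{4}{3}\right)\right) 12 = 2 \cdot \frac{28}{3} \left(18 + \frac{28}{3}\right) 12 = 2 \cdot \frac{28}{3} \cdot \frac{82}{3} \cdot 12 = \frac{4592}{9} \cdot 12 = \frac{18368}{3}$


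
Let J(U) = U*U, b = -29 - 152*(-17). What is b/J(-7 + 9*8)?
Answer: 511/845 ≈ 0.60473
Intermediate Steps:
b = 2555 (b = -29 + 2584 = 2555)
J(U) = U²
b/J(-7 + 9*8) = 2555/((-7 + 9*8)²) = 2555/((-7 + 72)²) = 2555/(65²) = 2555/4225 = 2555*(1/4225) = 511/845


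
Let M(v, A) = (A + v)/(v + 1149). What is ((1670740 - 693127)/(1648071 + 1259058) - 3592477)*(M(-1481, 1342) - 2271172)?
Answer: 656243541251713208150/80430569 ≈ 8.1591e+12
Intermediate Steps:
M(v, A) = (A + v)/(1149 + v)
((1670740 - 693127)/(1648071 + 1259058) - 3592477)*(M(-1481, 1342) - 2271172) = ((1670740 - 693127)/(1648071 + 1259058) - 3592477)*((1342 - 1481)/(1149 - 1481) - 2271172) = (977613/2907129 - 3592477)*(-139/(-332) - 2271172) = (977613*(1/2907129) - 3592477)*(-1/332*(-139) - 2271172) = (325871/969043 - 3592477)*(139/332 - 2271172) = -3481264363640/969043*(-754028965/332) = 656243541251713208150/80430569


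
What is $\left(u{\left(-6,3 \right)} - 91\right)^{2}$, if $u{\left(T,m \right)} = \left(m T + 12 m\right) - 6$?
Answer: $6241$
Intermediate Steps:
$u{\left(T,m \right)} = -6 + 12 m + T m$ ($u{\left(T,m \right)} = \left(T m + 12 m\right) - 6 = \left(12 m + T m\right) - 6 = -6 + 12 m + T m$)
$\left(u{\left(-6,3 \right)} - 91\right)^{2} = \left(\left(-6 + 12 \cdot 3 - 18\right) - 91\right)^{2} = \left(\left(-6 + 36 - 18\right) - 91\right)^{2} = \left(12 - 91\right)^{2} = \left(-79\right)^{2} = 6241$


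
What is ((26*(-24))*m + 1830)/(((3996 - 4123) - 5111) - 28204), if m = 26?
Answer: 7197/16721 ≈ 0.43042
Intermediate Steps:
((26*(-24))*m + 1830)/(((3996 - 4123) - 5111) - 28204) = ((26*(-24))*26 + 1830)/(((3996 - 4123) - 5111) - 28204) = (-624*26 + 1830)/((-127 - 5111) - 28204) = (-16224 + 1830)/(-5238 - 28204) = -14394/(-33442) = -14394*(-1/33442) = 7197/16721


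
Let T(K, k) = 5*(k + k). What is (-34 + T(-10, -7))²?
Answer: 10816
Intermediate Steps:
T(K, k) = 10*k (T(K, k) = 5*(2*k) = 10*k)
(-34 + T(-10, -7))² = (-34 + 10*(-7))² = (-34 - 70)² = (-104)² = 10816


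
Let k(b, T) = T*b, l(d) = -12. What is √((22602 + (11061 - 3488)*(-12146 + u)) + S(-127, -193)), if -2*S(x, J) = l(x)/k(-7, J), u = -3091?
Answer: 3*I*√23396480774877/1351 ≈ 10741.0*I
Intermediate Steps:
S(x, J) = -6/(7*J) (S(x, J) = -(-6)/(J*(-7)) = -(-6)/((-7*J)) = -(-6)*(-1/(7*J)) = -6/(7*J))
√((22602 + (11061 - 3488)*(-12146 + u)) + S(-127, -193)) = √((22602 + (11061 - 3488)*(-12146 - 3091)) - 6/7/(-193)) = √((22602 + 7573*(-15237)) - 6/7*(-1/193)) = √((22602 - 115389801) + 6/1351) = √(-115367199 + 6/1351) = √(-155861085843/1351) = 3*I*√23396480774877/1351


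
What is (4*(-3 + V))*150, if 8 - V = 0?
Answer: 3000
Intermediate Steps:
V = 8 (V = 8 - 1*0 = 8 + 0 = 8)
(4*(-3 + V))*150 = (4*(-3 + 8))*150 = (4*5)*150 = 20*150 = 3000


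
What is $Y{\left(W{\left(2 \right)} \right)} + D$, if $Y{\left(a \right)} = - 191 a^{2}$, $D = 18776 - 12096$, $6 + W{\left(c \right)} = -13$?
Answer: $-62271$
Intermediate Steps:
$W{\left(c \right)} = -19$ ($W{\left(c \right)} = -6 - 13 = -19$)
$D = 6680$ ($D = 18776 - 12096 = 6680$)
$Y{\left(W{\left(2 \right)} \right)} + D = - 191 \left(-19\right)^{2} + 6680 = \left(-191\right) 361 + 6680 = -68951 + 6680 = -62271$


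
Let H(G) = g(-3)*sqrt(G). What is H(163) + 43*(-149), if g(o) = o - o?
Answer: -6407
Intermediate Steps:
g(o) = 0
H(G) = 0 (H(G) = 0*sqrt(G) = 0)
H(163) + 43*(-149) = 0 + 43*(-149) = 0 - 6407 = -6407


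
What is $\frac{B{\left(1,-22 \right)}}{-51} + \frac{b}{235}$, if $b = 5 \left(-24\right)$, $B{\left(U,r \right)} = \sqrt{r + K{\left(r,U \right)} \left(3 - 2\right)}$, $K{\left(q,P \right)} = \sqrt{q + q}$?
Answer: $- \frac{24}{47} - \frac{\sqrt{-22 + 2 i \sqrt{11}}}{51} \approx -0.52435 - 0.092986 i$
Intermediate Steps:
$K{\left(q,P \right)} = \sqrt{2} \sqrt{q}$ ($K{\left(q,P \right)} = \sqrt{2 q} = \sqrt{2} \sqrt{q}$)
$B{\left(U,r \right)} = \sqrt{r + \sqrt{2} \sqrt{r}}$ ($B{\left(U,r \right)} = \sqrt{r + \sqrt{2} \sqrt{r} \left(3 - 2\right)} = \sqrt{r + \sqrt{2} \sqrt{r} 1} = \sqrt{r + \sqrt{2} \sqrt{r}}$)
$b = -120$
$\frac{B{\left(1,-22 \right)}}{-51} + \frac{b}{235} = \frac{\sqrt{-22 + \sqrt{2} \sqrt{-22}}}{-51} - \frac{120}{235} = \sqrt{-22 + \sqrt{2} i \sqrt{22}} \left(- \frac{1}{51}\right) - \frac{24}{47} = \sqrt{-22 + 2 i \sqrt{11}} \left(- \frac{1}{51}\right) - \frac{24}{47} = - \frac{\sqrt{-22 + 2 i \sqrt{11}}}{51} - \frac{24}{47} = - \frac{24}{47} - \frac{\sqrt{-22 + 2 i \sqrt{11}}}{51}$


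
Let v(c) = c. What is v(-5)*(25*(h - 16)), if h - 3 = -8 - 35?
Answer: 7000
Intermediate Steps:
h = -40 (h = 3 + (-8 - 35) = 3 - 43 = -40)
v(-5)*(25*(h - 16)) = -125*(-40 - 16) = -125*(-56) = -5*(-1400) = 7000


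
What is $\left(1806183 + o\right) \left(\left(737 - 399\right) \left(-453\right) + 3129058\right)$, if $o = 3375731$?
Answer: $15421085876816$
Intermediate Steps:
$\left(1806183 + o\right) \left(\left(737 - 399\right) \left(-453\right) + 3129058\right) = \left(1806183 + 3375731\right) \left(\left(737 - 399\right) \left(-453\right) + 3129058\right) = 5181914 \left(\left(737 - 399\right) \left(-453\right) + 3129058\right) = 5181914 \left(338 \left(-453\right) + 3129058\right) = 5181914 \left(-153114 + 3129058\right) = 5181914 \cdot 2975944 = 15421085876816$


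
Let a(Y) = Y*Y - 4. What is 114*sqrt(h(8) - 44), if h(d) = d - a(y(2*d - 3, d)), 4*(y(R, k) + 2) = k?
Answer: 456*I*sqrt(2) ≈ 644.88*I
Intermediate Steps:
y(R, k) = -2 + k/4
a(Y) = -4 + Y**2 (a(Y) = Y**2 - 4 = -4 + Y**2)
h(d) = 4 + d - (-2 + d/4)**2 (h(d) = d - (-4 + (-2 + d/4)**2) = d + (4 - (-2 + d/4)**2) = 4 + d - (-2 + d/4)**2)
114*sqrt(h(8) - 44) = 114*sqrt((1/16)*8*(32 - 1*8) - 44) = 114*sqrt((1/16)*8*(32 - 8) - 44) = 114*sqrt((1/16)*8*24 - 44) = 114*sqrt(12 - 44) = 114*sqrt(-32) = 114*(4*I*sqrt(2)) = 456*I*sqrt(2)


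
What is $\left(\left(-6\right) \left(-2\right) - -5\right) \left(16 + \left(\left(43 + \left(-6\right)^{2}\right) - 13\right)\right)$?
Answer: $1394$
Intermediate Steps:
$\left(\left(-6\right) \left(-2\right) - -5\right) \left(16 + \left(\left(43 + \left(-6\right)^{2}\right) - 13\right)\right) = \left(12 + 5\right) \left(16 + \left(\left(43 + 36\right) - 13\right)\right) = 17 \left(16 + \left(79 - 13\right)\right) = 17 \left(16 + 66\right) = 17 \cdot 82 = 1394$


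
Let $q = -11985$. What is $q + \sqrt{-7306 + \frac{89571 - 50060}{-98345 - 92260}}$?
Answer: $-11985 + \frac{i \sqrt{265436454572805}}{190605} \approx -11985.0 + 85.476 i$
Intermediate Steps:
$q + \sqrt{-7306 + \frac{89571 - 50060}{-98345 - 92260}} = -11985 + \sqrt{-7306 + \frac{89571 - 50060}{-98345 - 92260}} = -11985 + \sqrt{-7306 + \frac{39511}{-190605}} = -11985 + \sqrt{-7306 + 39511 \left(- \frac{1}{190605}\right)} = -11985 + \sqrt{-7306 - \frac{39511}{190605}} = -11985 + \sqrt{- \frac{1392599641}{190605}} = -11985 + \frac{i \sqrt{265436454572805}}{190605}$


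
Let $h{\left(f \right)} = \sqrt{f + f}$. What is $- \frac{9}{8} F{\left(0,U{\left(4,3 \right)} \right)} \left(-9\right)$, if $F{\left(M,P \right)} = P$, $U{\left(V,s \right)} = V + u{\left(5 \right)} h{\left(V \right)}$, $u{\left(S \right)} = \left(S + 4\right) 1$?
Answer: $\frac{81}{2} + \frac{729 \sqrt{2}}{4} \approx 298.24$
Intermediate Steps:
$u{\left(S \right)} = 4 + S$ ($u{\left(S \right)} = \left(4 + S\right) 1 = 4 + S$)
$h{\left(f \right)} = \sqrt{2} \sqrt{f}$ ($h{\left(f \right)} = \sqrt{2 f} = \sqrt{2} \sqrt{f}$)
$U{\left(V,s \right)} = V + 9 \sqrt{2} \sqrt{V}$ ($U{\left(V,s \right)} = V + \left(4 + 5\right) \sqrt{2} \sqrt{V} = V + 9 \sqrt{2} \sqrt{V}$)
$- \frac{9}{8} F{\left(0,U{\left(4,3 \right)} \right)} \left(-9\right) = - \frac{9}{8} \left(4 + 9 \sqrt{2} \sqrt{4}\right) \left(-9\right) = \left(-9\right) \frac{1}{8} \left(4 + 9 \sqrt{2} \cdot 2\right) \left(-9\right) = - \frac{9 \left(4 + 18 \sqrt{2}\right)}{8} \left(-9\right) = \left(- \frac{9}{2} - \frac{81 \sqrt{2}}{4}\right) \left(-9\right) = \frac{81}{2} + \frac{729 \sqrt{2}}{4}$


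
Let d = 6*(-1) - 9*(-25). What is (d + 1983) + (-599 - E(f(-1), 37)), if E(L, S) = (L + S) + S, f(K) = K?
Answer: 1530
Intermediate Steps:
E(L, S) = L + 2*S
d = 219 (d = -6 + 225 = 219)
(d + 1983) + (-599 - E(f(-1), 37)) = (219 + 1983) + (-599 - (-1 + 2*37)) = 2202 + (-599 - (-1 + 74)) = 2202 + (-599 - 1*73) = 2202 + (-599 - 73) = 2202 - 672 = 1530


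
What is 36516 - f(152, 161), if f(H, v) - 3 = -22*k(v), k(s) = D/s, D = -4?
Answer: 5878505/161 ≈ 36512.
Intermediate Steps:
k(s) = -4/s
f(H, v) = 3 + 88/v (f(H, v) = 3 - (-88)/v = 3 + 88/v)
36516 - f(152, 161) = 36516 - (3 + 88/161) = 36516 - 1*571/161 = 36516 - 571/161 = 5878505/161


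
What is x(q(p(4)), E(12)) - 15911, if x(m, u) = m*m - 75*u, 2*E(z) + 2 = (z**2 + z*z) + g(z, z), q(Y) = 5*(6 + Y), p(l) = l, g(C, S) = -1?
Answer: -48197/2 ≈ -24099.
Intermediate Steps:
q(Y) = 30 + 5*Y
E(z) = -3/2 + z**2 (E(z) = -1 + ((z**2 + z*z) - 1)/2 = -1 + ((z**2 + z**2) - 1)/2 = -1 + (2*z**2 - 1)/2 = -1 + (-1 + 2*z**2)/2 = -1 + (-1/2 + z**2) = -3/2 + z**2)
x(m, u) = m**2 - 75*u
x(q(p(4)), E(12)) - 15911 = ((30 + 5*4)**2 - 75*(-3/2 + 12**2)) - 15911 = ((30 + 20)**2 - 75*(-3/2 + 144)) - 15911 = (50**2 - 75*285/2) - 15911 = (2500 - 21375/2) - 15911 = -16375/2 - 15911 = -48197/2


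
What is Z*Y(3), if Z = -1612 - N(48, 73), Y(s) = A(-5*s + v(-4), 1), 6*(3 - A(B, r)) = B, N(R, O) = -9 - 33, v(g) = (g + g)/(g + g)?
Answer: -25120/3 ≈ -8373.3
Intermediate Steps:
v(g) = 1 (v(g) = (2*g)/((2*g)) = (2*g)*(1/(2*g)) = 1)
N(R, O) = -42
A(B, r) = 3 - B/6
Y(s) = 17/6 + 5*s/6 (Y(s) = 3 - (-5*s + 1)/6 = 3 - (1 - 5*s)/6 = 3 + (-1/6 + 5*s/6) = 17/6 + 5*s/6)
Z = -1570 (Z = -1612 - 1*(-42) = -1612 + 42 = -1570)
Z*Y(3) = -1570*(17/6 + (5/6)*3) = -1570*(17/6 + 5/2) = -1570*16/3 = -25120/3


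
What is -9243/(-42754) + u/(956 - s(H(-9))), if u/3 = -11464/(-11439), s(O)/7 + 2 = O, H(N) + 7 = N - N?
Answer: 36403318477/166118401038 ≈ 0.21914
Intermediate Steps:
H(N) = -7 (H(N) = -7 + (N - N) = -7 + 0 = -7)
s(O) = -14 + 7*O
u = 11464/3813 (u = 3*(-11464/(-11439)) = 3*(-11464*(-1/11439)) = 3*(11464/11439) = 11464/3813 ≈ 3.0066)
-9243/(-42754) + u/(956 - s(H(-9))) = -9243/(-42754) + 11464/(3813*(956 - (-14 + 7*(-7)))) = -9243*(-1/42754) + 11464/(3813*(956 - (-14 - 49))) = 9243/42754 + 11464/(3813*(956 - 1*(-63))) = 9243/42754 + 11464/(3813*(956 + 63)) = 9243/42754 + (11464/3813)/1019 = 9243/42754 + (11464/3813)*(1/1019) = 9243/42754 + 11464/3885447 = 36403318477/166118401038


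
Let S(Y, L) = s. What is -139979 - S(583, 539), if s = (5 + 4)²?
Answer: -140060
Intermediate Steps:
s = 81 (s = 9² = 81)
S(Y, L) = 81
-139979 - S(583, 539) = -139979 - 1*81 = -139979 - 81 = -140060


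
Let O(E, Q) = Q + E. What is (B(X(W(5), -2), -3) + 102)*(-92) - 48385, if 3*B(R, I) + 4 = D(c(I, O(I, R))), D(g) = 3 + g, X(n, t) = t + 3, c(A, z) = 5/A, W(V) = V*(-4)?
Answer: -519185/9 ≈ -57687.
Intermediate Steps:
O(E, Q) = E + Q
W(V) = -4*V
X(n, t) = 3 + t
B(R, I) = -⅓ + 5/(3*I) (B(R, I) = -4/3 + (3 + 5/I)/3 = -4/3 + (1 + 5/(3*I)) = -⅓ + 5/(3*I))
(B(X(W(5), -2), -3) + 102)*(-92) - 48385 = ((⅓)*(5 - 1*(-3))/(-3) + 102)*(-92) - 48385 = ((⅓)*(-⅓)*(5 + 3) + 102)*(-92) - 48385 = ((⅓)*(-⅓)*8 + 102)*(-92) - 48385 = (-8/9 + 102)*(-92) - 48385 = (910/9)*(-92) - 48385 = -83720/9 - 48385 = -519185/9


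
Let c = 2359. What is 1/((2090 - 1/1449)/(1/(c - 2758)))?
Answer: -69/57539771 ≈ -1.1992e-6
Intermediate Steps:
1/((2090 - 1/1449)/(1/(c - 2758))) = 1/((2090 - 1/1449)/(1/(2359 - 2758))) = 1/((2090 - 1*1/1449)/(1/(-399))) = 1/((2090 - 1/1449)/(-1/399)) = 1/((3028409/1449)*(-399)) = 1/(-57539771/69) = -69/57539771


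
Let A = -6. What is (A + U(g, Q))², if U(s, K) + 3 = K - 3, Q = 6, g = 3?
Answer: 36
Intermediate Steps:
U(s, K) = -6 + K (U(s, K) = -3 + (K - 3) = -3 + (-3 + K) = -6 + K)
(A + U(g, Q))² = (-6 + (-6 + 6))² = (-6 + 0)² = (-6)² = 36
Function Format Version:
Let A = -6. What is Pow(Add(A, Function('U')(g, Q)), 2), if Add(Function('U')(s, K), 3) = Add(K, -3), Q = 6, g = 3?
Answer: 36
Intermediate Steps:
Function('U')(s, K) = Add(-6, K) (Function('U')(s, K) = Add(-3, Add(K, -3)) = Add(-3, Add(-3, K)) = Add(-6, K))
Pow(Add(A, Function('U')(g, Q)), 2) = Pow(Add(-6, Add(-6, 6)), 2) = Pow(Add(-6, 0), 2) = Pow(-6, 2) = 36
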